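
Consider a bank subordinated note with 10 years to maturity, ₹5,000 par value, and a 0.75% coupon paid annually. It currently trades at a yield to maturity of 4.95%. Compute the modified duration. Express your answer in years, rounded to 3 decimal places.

9.127 years

Periodic yield y = 0.0495. First find Macaulay duration:
  t   CF        PV=CF/(1+0.0495)^t    t·PV
  1        37.50        35.7313        35.7313
  2        37.50        34.0460        68.0920
  3        37.50        32.4402        97.3207
  4        37.50        30.9102       123.6407
  5        37.50        29.4523       147.2614
  6        37.50        28.0632       168.3790
  7        37.50        26.7396       187.1769
  8        37.50        25.4784       203.8270
  9        37.50        24.2767       218.4901
  10    5,037.50     3,107.3533    31,073.5327
  Σ                  3,374.4911    32,323.4518
P = 3,374.4911; Macaulay duration = 32,323.4518 / 3,374.4911 = 9.57876 years.
Modified duration = D_Mac / (1 + y) = 9.57876 / 1.0495 = 9.12698 years.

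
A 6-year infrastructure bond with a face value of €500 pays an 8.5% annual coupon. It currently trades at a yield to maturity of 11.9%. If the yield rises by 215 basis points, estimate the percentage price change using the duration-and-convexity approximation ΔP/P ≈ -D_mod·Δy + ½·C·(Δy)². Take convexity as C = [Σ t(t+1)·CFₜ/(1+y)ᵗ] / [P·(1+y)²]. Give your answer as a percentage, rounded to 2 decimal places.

With y = 0.119:
  t   CF        PV=CF/(1+0.119)^t    t·PV        t(t+1)·PV
  1        42.50        37.9803        37.9803          75.9607
  2        42.50        33.9413        67.8826         203.6479
  3        42.50        30.3318        90.9955         363.9820
  4        42.50        27.1062       108.4248         542.1239
  5        42.50        24.2236       121.1179         726.7077
  6       542.50       276.3244     1,657.9464      11,605.6245
  Σ                    429.9077     2,084.3476      13,518.0467
P = 429.9077; D_Mac = 4.84836 yrs; D_mod = 4.33276 yrs; C = 25.11184.
Duration effect: -4.33276 × (+0.0215) = -0.093154
Convexity effect: 0.5 × 25.11184 × (0.0215)² = +0.0058040
ΔP/P ≈ -0.093154 + 0.0058040 = -0.087350 = -8.7350%.

-8.74%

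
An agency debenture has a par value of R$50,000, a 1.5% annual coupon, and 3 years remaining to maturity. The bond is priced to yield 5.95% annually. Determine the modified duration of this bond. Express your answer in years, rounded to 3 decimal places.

2.787 years

Periodic yield y = 0.0595. First find Macaulay duration:
  t   CF        PV=CF/(1+0.0595)^t    t·PV
  1       750.00       707.8811       707.8811
  2       750.00       668.1275     1,336.2550
  3    50,750.00    42,671.0337   128,013.1010
  Σ                 44,047.0422   130,057.2371
P = 44,047.0422; Macaulay duration = 130,057.2371 / 44,047.0422 = 2.95269 years.
Modified duration = D_Mac / (1 + y) = 2.95269 / 1.0595 = 2.78687 years.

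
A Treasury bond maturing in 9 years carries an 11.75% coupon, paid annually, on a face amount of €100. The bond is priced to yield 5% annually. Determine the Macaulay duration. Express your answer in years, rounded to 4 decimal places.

6.5595 years

Periodic yield y = 0.05. Discount each cash flow and weight by its year:
  t   CF        PV=CF/(1+0.05)^t    t·PV
  1        11.75        11.1905        11.1905
  2        11.75        10.6576        21.3152
  3        11.75        10.1501        30.4503
  4        11.75         9.6668        38.6670
  5        11.75         9.2064        46.0322
  6        11.75         8.7680        52.6082
  7        11.75         8.3505        58.4535
  8        11.75         7.9529        63.6229
  9       111.75        72.0350       648.3154
  Σ                    147.9778       970.6552
Price P = Σ PV = 147.9778.
Macaulay duration = Σ(t·PV) / P = 970.6552 / 147.9778 = 6.55946 years.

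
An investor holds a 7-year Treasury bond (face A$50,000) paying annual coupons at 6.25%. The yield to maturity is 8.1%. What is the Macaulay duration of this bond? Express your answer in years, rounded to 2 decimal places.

Periodic yield y = 0.081. Discount each cash flow and weight by its year:
  t   CF        PV=CF/(1+0.081)^t    t·PV
  1     3,125.00     2,890.8418     2,890.8418
  2     3,125.00     2,674.2292     5,348.4585
  3     3,125.00     2,473.8476     7,421.5428
  4     3,125.00     2,288.4807     9,153.9226
  5     3,125.00     2,117.0034    10,585.0169
  6     3,125.00     1,958.3750    11,750.2500
  7    53,125.00    30,797.7568   215,584.2977
  Σ                 45,200.5345   262,734.3304
Price P = Σ PV = 45,200.5345.
Macaulay duration = Σ(t·PV) / P = 262,734.3304 / 45,200.5345 = 5.81264 years.

5.81 years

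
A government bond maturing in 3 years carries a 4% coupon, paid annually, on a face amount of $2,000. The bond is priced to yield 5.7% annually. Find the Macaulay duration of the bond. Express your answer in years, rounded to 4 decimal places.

Periodic yield y = 0.057. Discount each cash flow and weight by its year:
  t   CF        PV=CF/(1+0.057)^t    t·PV
  1        80.00        75.6859        75.6859
  2        80.00        71.6044       143.2089
  3     2,080.00     1,761.3204     5,283.9613
  Σ                  1,908.6108     5,502.8561
Price P = Σ PV = 1,908.6108.
Macaulay duration = Σ(t·PV) / P = 5,502.8561 / 1,908.6108 = 2.88317 years.

2.8832 years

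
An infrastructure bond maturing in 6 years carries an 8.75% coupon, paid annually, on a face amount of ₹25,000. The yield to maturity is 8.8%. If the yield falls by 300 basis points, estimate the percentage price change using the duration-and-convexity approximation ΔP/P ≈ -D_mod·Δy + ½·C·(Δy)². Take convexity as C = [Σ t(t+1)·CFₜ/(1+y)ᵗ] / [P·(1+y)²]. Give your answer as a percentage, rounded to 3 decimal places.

With y = 0.088:
  t   CF        PV=CF/(1+0.088)^t    t·PV        t(t+1)·PV
  1     2,187.50     2,010.5699     2,010.5699       4,021.1397
  2     2,187.50     1,847.9502     3,695.9005      11,087.7014
  3     2,187.50     1,698.4837     5,095.4510      20,381.8040
  4     2,187.50     1,561.1063     6,244.4253      31,222.1263
  5     2,187.50     1,434.8404     7,174.2018      43,045.2109
  6    27,187.50    16,390.6396    98,343.8378     688,406.8649
  Σ                 24,943.5901   122,564.3862     798,164.8472
P = 24,943.5901; D_Mac = 4.91366 yrs; D_mod = 4.51623 yrs; C = 27.03185.
Duration effect: -4.51623 × (-0.03) = +0.135487
Convexity effect: 0.5 × 27.03185 × (-0.03)² = +0.0121643
ΔP/P ≈ +0.135487 + 0.0121643 = +0.147651 = +14.7651%.

+14.765%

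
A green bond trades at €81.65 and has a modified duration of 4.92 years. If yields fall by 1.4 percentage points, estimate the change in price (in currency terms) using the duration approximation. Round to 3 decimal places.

Duration approximation: ΔP/P ≈ -D_mod · Δy = -4.92 × (-0.014) = +0.068880.
ΔP ≈ 81.65 × (+0.068880) = +5.624052.

+€5.624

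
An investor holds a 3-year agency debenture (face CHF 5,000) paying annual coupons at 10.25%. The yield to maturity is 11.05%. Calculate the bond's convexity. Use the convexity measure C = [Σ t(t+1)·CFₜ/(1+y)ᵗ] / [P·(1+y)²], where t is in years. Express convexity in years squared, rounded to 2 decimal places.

8.55

With y = 0.1105:
  t   CF        PV=CF/(1+0.1105)^t    t·PV        t(t+1)·PV
  1       512.50       461.5038       461.5038         923.0077
  2       512.50       415.5820       831.1640       2,493.4921
  3     5,512.50     4,025.2505    12,075.7515      48,303.0061
  Σ                  4,902.3364    13,368.4194      51,719.5059
P = 4,902.3364.
Convexity = Σ t(t+1)·PV / [P·(1+y)²] = 51,719.5059 / (4,902.3364 × 1.233210) = 8.55488.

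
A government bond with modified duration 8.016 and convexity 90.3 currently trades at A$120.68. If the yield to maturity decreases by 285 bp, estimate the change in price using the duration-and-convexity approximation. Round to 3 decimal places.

+A$31.996

Duration effect: -D_mod·Δy = -8.016 × (-0.0285) = +0.228456
Convexity effect: ½·C·(Δy)² = 0.5 × 90.3 × (-0.0285)² = +0.0366730875
ΔP/P ≈ +0.228456 + 0.0366730875 = +0.2651290875
ΔP ≈ 120.68 × (+0.2651290875) = +31.9957782795.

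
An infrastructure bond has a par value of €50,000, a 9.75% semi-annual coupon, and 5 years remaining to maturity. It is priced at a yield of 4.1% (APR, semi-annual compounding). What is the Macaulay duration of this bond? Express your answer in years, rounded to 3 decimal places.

4.187 years

Periodic yield y = 0.0205. Discount each cash flow and weight by its period:
  t   CF        PV=CF/(1+0.0205)^t    t·PV
  1     2,437.50     2,388.5350     2,388.5350
  2     2,437.50     2,340.5537     4,681.1074
  3     2,437.50     2,293.5362     6,880.6086
  4     2,437.50     2,247.4632     8,989.8528
  5     2,437.50     2,202.3157    11,011.5786
  6     2,437.50     2,158.0752    12,948.4511
  7     2,437.50     2,114.7234    14,803.0635
  8     2,437.50     2,072.2424    16,577.9391
  9     2,437.50     2,030.6148    18,275.5330
  10   52,437.50    42,806.7137   428,067.1366
  Σ                 62,654.7732   524,623.8056
Price P = Σ PV = 62,654.7732.
Macaulay duration = Σ(t·PV) / P = 524,623.8056 / 62,654.7732 = 8.37325 half-year periods.
In years: 8.37325 / 2 = 4.18662 years.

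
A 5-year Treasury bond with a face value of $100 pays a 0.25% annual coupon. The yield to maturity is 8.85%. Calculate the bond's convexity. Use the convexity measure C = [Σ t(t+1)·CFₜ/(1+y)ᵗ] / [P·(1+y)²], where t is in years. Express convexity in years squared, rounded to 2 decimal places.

With y = 0.0885:
  t   CF        PV=CF/(1+0.0885)^t    t·PV        t(t+1)·PV
  1         0.25         0.2297         0.2297           0.4593
  2         0.25         0.2110         0.4220           1.2660
  3         0.25         0.1938         0.5815           2.3261
  4         0.25         0.1781         0.7123           3.5617
  5       100.25        65.6058       328.0290       1,968.1739
  Σ                     66.4184       329.9745       1,975.7871
P = 66.4184.
Convexity = Σ t(t+1)·PV / [P·(1+y)²] = 1,975.7871 / (66.4184 × 1.184832) = 25.10700.

25.11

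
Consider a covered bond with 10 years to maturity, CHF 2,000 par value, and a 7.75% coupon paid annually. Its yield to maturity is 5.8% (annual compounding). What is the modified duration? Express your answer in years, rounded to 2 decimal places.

7.09 years

Periodic yield y = 0.058. First find Macaulay duration:
  t   CF        PV=CF/(1+0.058)^t    t·PV
  1       155.00       146.5028       146.5028
  2       155.00       138.4715       276.9430
  3       155.00       130.8804       392.6413
  4       155.00       123.7055       494.8220
  5       155.00       116.9239       584.6196
  6       155.00       110.5141       663.0846
  7       155.00       104.4557       731.1897
  8       155.00        98.7294       789.8349
  9       155.00        93.3170       839.8528
  10    2,155.00     1,226.2827    12,262.8269
  Σ                  2,289.7830    17,182.3177
P = 2,289.7830; Macaulay duration = 17,182.3177 / 2,289.7830 = 7.50391 years.
Modified duration = D_Mac / (1 + y) = 7.50391 / 1.058 = 7.09254 years.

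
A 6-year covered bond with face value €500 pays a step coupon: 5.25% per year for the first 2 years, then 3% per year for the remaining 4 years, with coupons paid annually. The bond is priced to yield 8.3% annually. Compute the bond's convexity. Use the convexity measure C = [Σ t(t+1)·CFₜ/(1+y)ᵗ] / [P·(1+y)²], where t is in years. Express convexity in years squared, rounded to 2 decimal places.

With y = 0.083:
  t   CF        PV=CF/(1+0.083)^t    t·PV        t(t+1)·PV
  1        26.25        24.2382        24.2382          48.4765
  2        26.25        22.3806        44.7613         134.2838
  3        15.00        11.8088        35.4264         141.7056
  4        15.00        10.9038        43.6152         218.0758
  5        15.00        10.0681        50.3407         302.0440
  6       515.00       319.1806     1,915.0836      13,405.5853
  Σ                    398.5802     2,113.4653      14,250.1710
P = 398.5802.
Convexity = Σ t(t+1)·PV / [P·(1+y)²] = 14,250.1710 / (398.5802 × 1.172889) = 30.48228.

30.48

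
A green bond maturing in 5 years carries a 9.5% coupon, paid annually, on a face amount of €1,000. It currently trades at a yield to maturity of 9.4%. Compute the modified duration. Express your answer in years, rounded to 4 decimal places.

Periodic yield y = 0.094. First find Macaulay duration:
  t   CF        PV=CF/(1+0.094)^t    t·PV
  1        95.00        86.8373        86.8373
  2        95.00        79.3760       158.7519
  3        95.00        72.5557       217.6672
  4        95.00        66.3215       265.2860
  5     1,095.00       698.7592     3,493.7958
  Σ                  1,003.8496     4,222.3381
P = 1,003.8496; Macaulay duration = 4,222.3381 / 1,003.8496 = 4.20615 years.
Modified duration = D_Mac / (1 + y) = 4.20615 / 1.094 = 3.84474 years.

3.8447 years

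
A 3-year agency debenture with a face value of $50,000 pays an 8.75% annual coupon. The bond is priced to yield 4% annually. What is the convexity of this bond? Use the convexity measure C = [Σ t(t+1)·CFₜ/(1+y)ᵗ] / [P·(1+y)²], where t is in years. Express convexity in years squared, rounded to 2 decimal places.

With y = 0.04:
  t   CF        PV=CF/(1+0.04)^t    t·PV        t(t+1)·PV
  1     4,375.00     4,206.7308     4,206.7308       8,413.4615
  2     4,375.00     4,044.9334     8,089.8669      24,269.6006
  3    54,375.00    48,339.1770   145,017.5310     580,070.1240
  Σ                 56,590.8412   157,314.1286     612,753.1862
P = 56,590.8412.
Convexity = Σ t(t+1)·PV / [P·(1+y)²] = 612,753.1862 / (56,590.8412 × 1.081600) = 10.01089.

10.01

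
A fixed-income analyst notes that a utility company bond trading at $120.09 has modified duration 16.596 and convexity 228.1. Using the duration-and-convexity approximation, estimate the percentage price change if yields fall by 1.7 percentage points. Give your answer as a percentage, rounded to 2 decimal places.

+31.51%

Duration effect: -D_mod·Δy = -16.596 × (-0.017) = +0.282132
Convexity effect: ½·C·(Δy)² = 0.5 × 228.1 × (-0.017)² = +0.03296045
ΔP/P ≈ +0.282132 + 0.03296045 = +0.31509245
= +31.509245%.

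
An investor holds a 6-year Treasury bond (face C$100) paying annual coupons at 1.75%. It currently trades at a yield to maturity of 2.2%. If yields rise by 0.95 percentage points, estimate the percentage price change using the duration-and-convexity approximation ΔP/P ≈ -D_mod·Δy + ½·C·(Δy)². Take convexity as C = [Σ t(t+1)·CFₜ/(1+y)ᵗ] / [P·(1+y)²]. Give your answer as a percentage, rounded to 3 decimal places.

With y = 0.022:
  t   CF        PV=CF/(1+0.022)^t    t·PV        t(t+1)·PV
  1         1.75         1.7123         1.7123           3.4247
  2         1.75         1.6755         3.3509          10.0528
  3         1.75         1.6394         4.9182          19.6728
  4         1.75         1.6041         6.4164          32.0822
  5         1.75         1.5696         7.8479          47.0874
  6       101.75        89.2954       535.7723       3,750.4064
  Σ                     97.4963       560.0182       3,862.7263
P = 97.4963; D_Mac = 5.74400 yrs; D_mod = 5.62035 yrs; C = 37.93186.
Duration effect: -5.62035 × (+0.0095) = -0.053393
Convexity effect: 0.5 × 37.93186 × (0.0095)² = +0.0017117
ΔP/P ≈ -0.053393 + 0.0017117 = -0.051682 = -5.1682%.

-5.168%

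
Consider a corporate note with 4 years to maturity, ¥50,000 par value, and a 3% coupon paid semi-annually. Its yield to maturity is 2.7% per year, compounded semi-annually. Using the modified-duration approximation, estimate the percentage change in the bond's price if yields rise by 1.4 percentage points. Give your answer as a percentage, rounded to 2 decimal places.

Periodic yield y = 0.0135. Modified duration first:
  t   CF        PV=CF/(1+0.0135)^t    t·PV
  1       750.00       740.0099       740.0099
  2       750.00       730.1528     1,460.3056
  3       750.00       720.4270     2,161.2811
  4       750.00       710.8308     2,843.3233
  5       750.00       701.3624     3,506.8122
  6       750.00       692.0202     4,152.1209
  7       750.00       682.8023     4,779.6163
  8    50,750.00    45,587.5258   364,700.2066
  Σ                 50,565.1313   384,343.6759
P = 50,565.1313; D_Mac = 7.60096 half-year periods = 3.80048 yrs; D_mod = 3.80048/(1+0.0135) = 3.74986 yrs.
ΔP/P ≈ -D_mod · Δy = -3.74986 × (+0.014) = -0.052498 = -5.2498%.

-5.25%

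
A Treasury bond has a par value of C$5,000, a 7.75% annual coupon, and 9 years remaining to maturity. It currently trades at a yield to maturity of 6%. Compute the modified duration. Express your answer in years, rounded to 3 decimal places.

Periodic yield y = 0.06. First find Macaulay duration:
  t   CF        PV=CF/(1+0.06)^t    t·PV
  1       387.50       365.5660       365.5660
  2       387.50       344.8736       689.7472
  3       387.50       325.3525       976.0574
  4       387.50       306.9363     1,227.7452
  5       387.50       289.5625     1,447.8127
  6       387.50       273.1722     1,639.0333
  7       387.50       257.7096     1,803.9674
  8       387.50       243.1223     1,944.9784
  9     5,387.50     3,188.8530    28,699.6768
  Σ                  5,595.1481    38,794.5844
P = 5,595.1481; Macaulay duration = 38,794.5844 / 5,595.1481 = 6.93361 years.
Modified duration = D_Mac / (1 + y) = 6.93361 / 1.06 = 6.54114 years.

6.541 years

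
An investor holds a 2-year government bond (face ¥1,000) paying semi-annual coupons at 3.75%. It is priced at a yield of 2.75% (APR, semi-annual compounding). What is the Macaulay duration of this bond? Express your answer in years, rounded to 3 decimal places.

Periodic yield y = 0.01375. Discount each cash flow and weight by its period:
  t   CF        PV=CF/(1+0.01375)^t    t·PV
  1        18.75        18.4957        18.4957
  2        18.75        18.2448        36.4896
  3        18.75        17.9974        53.9921
  4     1,018.75       964.5931     3,858.3724
  Σ                  1,019.3310     3,967.3498
Price P = Σ PV = 1,019.3310.
Macaulay duration = Σ(t·PV) / P = 3,967.3498 / 1,019.3310 = 3.89211 half-year periods.
In years: 3.89211 / 2 = 1.94606 years.

1.946 years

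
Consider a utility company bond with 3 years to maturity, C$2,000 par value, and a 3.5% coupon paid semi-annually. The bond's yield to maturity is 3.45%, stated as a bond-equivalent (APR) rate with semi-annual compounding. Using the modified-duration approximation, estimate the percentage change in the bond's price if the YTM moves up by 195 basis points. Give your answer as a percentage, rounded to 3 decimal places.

-5.509%

Periodic yield y = 0.01725. Modified duration first:
  t   CF        PV=CF/(1+0.01725)^t    t·PV
  1        35.00        34.4065        34.4065
  2        35.00        33.8230        67.6461
  3        35.00        33.2495        99.7485
  4        35.00        32.6857       130.7426
  5        35.00        32.1314       160.6570
  6     2,035.00     1,836.5308    11,019.1850
  Σ                  2,002.8269    11,512.3856
P = 2,002.8269; D_Mac = 5.74807 half-year periods = 2.87403 yrs; D_mod = 2.87403/(1+0.01725) = 2.82530 yrs.
ΔP/P ≈ -D_mod · Δy = -2.82530 × (+0.0195) = -0.055093 = -5.5093%.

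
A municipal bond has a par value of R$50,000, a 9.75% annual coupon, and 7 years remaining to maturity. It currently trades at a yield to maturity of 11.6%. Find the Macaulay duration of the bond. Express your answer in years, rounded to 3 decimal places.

5.307 years

Periodic yield y = 0.116. Discount each cash flow and weight by its year:
  t   CF        PV=CF/(1+0.116)^t    t·PV
  1     4,875.00     4,368.2796     4,368.2796
  2     4,875.00     3,914.2290     7,828.4580
  3     4,875.00     3,507.3737    10,522.1210
  4     4,875.00     3,142.8079    12,571.2318
  5     4,875.00     2,816.1361    14,080.6807
  6     4,875.00     2,523.4195    15,140.5169
  7    54,875.00    25,452.1908   178,165.3359
  Σ                 45,724.4367   242,676.6239
Price P = Σ PV = 45,724.4367.
Macaulay duration = Σ(t·PV) / P = 242,676.6239 / 45,724.4367 = 5.30737 years.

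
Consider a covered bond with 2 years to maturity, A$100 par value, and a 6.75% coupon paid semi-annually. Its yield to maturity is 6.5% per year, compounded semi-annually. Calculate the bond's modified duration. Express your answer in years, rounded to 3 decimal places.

1.844 years

Periodic yield y = 0.0325. First find Macaulay duration:
  t   CF        PV=CF/(1+0.0325)^t    t·PV
  1        3.375         3.2688         3.2688
  2        3.375         3.1659         6.3317
  3        3.375         3.0662         9.1987
  4      103.375        90.9610       363.8440
  Σ                    100.4619       382.6432
P = 100.4619; Macaulay duration = 382.6432 / 100.4619 = 3.80884 half-year periods = 1.90442 years.
Modified duration = D_Mac / (1 + y) = 1.90442 / 1.0325 = 1.84447 years.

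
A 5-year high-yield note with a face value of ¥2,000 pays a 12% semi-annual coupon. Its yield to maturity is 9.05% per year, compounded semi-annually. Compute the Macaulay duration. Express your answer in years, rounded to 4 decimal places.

3.9672 years

Periodic yield y = 0.04525. Discount each cash flow and weight by its period:
  t   CF        PV=CF/(1+0.04525)^t    t·PV
  1       120.00       114.8051       114.8051
  2       120.00       109.8350       219.6701
  3       120.00       105.0802       315.2405
  4       120.00       100.5311       402.1245
  5       120.00        96.1790       480.8951
  6       120.00        92.0153       552.0920
  7       120.00        88.0319       616.2232
  8       120.00        84.2209       673.7671
  9       120.00        80.5749       725.1739
  10    2,120.00     1,361.8651    13,618.6513
  Σ                  2,233.1385    17,718.6427
Price P = Σ PV = 2,233.1385.
Macaulay duration = Σ(t·PV) / P = 17,718.6427 / 2,233.1385 = 7.93441 half-year periods.
In years: 7.93441 / 2 = 3.96721 years.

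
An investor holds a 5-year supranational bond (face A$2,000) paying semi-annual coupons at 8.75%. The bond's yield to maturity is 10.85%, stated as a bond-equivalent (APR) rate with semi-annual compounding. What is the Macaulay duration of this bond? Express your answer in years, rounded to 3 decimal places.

4.113 years

Periodic yield y = 0.05425. Discount each cash flow and weight by its period:
  t   CF        PV=CF/(1+0.05425)^t    t·PV
  1        87.50        82.9974        82.9974
  2        87.50        78.7265       157.4530
  3        87.50        74.6753       224.0260
  4        87.50        70.8327       283.3307
  5        87.50        67.1877       335.9387
  6        87.50        63.7304       382.3822
  7        87.50        60.4509       423.1563
  8        87.50        57.3402       458.7216
  9        87.50        54.3896       489.5061
  10    2,087.50     1,230.8082    12,308.0822
  Σ                  1,841.1389    15,145.5940
Price P = Σ PV = 1,841.1389.
Macaulay duration = Σ(t·PV) / P = 15,145.5940 / 1,841.1389 = 8.22621 half-year periods.
In years: 8.22621 / 2 = 4.11310 years.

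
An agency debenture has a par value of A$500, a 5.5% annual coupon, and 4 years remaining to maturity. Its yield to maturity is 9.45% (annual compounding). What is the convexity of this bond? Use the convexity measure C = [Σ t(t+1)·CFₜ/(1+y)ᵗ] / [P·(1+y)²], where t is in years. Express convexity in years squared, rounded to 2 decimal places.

With y = 0.0945:
  t   CF        PV=CF/(1+0.0945)^t    t·PV        t(t+1)·PV
  1        27.50        25.1256        25.1256          50.2513
  2        27.50        22.9563        45.9125         137.7376
  3        27.50        20.9742        62.9226         251.6904
  4       527.50       367.5864     1,470.3455       7,351.7274
  Σ                    436.6425     1,604.3062       7,791.4066
P = 436.6425.
Convexity = Σ t(t+1)·PV / [P·(1+y)²] = 7,791.4066 / (436.6425 × 1.197930) = 14.89561.

14.90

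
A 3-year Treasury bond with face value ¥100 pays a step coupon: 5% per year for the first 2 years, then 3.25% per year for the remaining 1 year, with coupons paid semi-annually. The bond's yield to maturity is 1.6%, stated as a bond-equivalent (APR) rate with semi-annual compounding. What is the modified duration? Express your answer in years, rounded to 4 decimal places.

Periodic yield y = 0.008. First find Macaulay duration:
  t   CF        PV=CF/(1+0.008)^t    t·PV
  1        2.500         2.4802         2.4802
  2        2.500         2.4605         4.9209
  3        2.500         2.4409         7.3228
  4        2.500         2.4216         9.6863
  5        1.625         1.5615         7.8077
  6      101.625        96.8807       581.2843
  Σ                    108.2454       613.5022
P = 108.2454; Macaulay duration = 613.5022 / 108.2454 = 5.66770 half-year periods = 2.83385 years.
Modified duration = D_Mac / (1 + y) = 2.83385 / 1.008 = 2.81136 years.

2.8114 years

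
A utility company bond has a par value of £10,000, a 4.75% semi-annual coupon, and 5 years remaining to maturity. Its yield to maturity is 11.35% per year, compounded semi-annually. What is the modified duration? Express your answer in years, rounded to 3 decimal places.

Periodic yield y = 0.05675. First find Macaulay duration:
  t   CF        PV=CF/(1+0.05675)^t    t·PV
  1       237.50       224.7457       224.7457
  2       237.50       212.6763       425.3526
  3       237.50       201.2551       603.7652
  4       237.50       190.4472       761.7888
  5       237.50       180.2197       901.0986
  6       237.50       170.5415     1,023.2490
  7       237.50       161.3830     1,129.6811
  8       237.50       152.7164     1,221.7309
  9       237.50       144.5151     1,300.6361
  10   10,237.50     5,894.8309    58,948.3088
  Σ                  7,533.3309    66,540.3568
P = 7,533.3309; Macaulay duration = 66,540.3568 / 7,533.3309 = 8.83279 half-year periods = 4.41640 years.
Modified duration = D_Mac / (1 + y) = 4.41640 / 1.05675 = 4.17923 years.

4.179 years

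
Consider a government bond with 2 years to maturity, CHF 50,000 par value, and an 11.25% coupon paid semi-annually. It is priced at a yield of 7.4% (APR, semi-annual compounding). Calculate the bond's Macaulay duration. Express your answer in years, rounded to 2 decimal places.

Periodic yield y = 0.037. Discount each cash flow and weight by its period:
  t   CF        PV=CF/(1+0.037)^t    t·PV
  1     2,812.50     2,712.1504     2,712.1504
  2     2,812.50     2,615.3813     5,230.7626
  3     2,812.50     2,522.0649     7,566.1948
  4    52,812.50    45,669.0209   182,676.0836
  Σ                 53,518.6176   198,185.1914
Price P = Σ PV = 53,518.6176.
Macaulay duration = Σ(t·PV) / P = 198,185.1914 / 53,518.6176 = 3.70311 half-year periods.
In years: 3.70311 / 2 = 1.85155 years.

1.85 years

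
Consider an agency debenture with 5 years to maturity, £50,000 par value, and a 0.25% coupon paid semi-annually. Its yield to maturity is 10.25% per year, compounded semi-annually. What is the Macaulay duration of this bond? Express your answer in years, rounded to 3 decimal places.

4.962 years

Periodic yield y = 0.05125. Discount each cash flow and weight by its period:
  t   CF        PV=CF/(1+0.05125)^t    t·PV
  1        62.50        59.4530        59.4530
  2        62.50        56.5546       113.1092
  3        62.50        53.7975       161.3925
  4        62.50        51.1748       204.6991
  5        62.50        48.6799       243.3997
  6        62.50        46.3067       277.8403
  7        62.50        44.0492       308.3444
  8        62.50        41.9017       335.2138
  9        62.50        39.8590       358.7306
  10   50,062.50    30,370.5352   303,705.3521
  Σ                 30,812.3116   305,767.5347
Price P = Σ PV = 30,812.3116.
Macaulay duration = Σ(t·PV) / P = 305,767.5347 / 30,812.3116 = 9.92355 half-year periods.
In years: 9.92355 / 2 = 4.96178 years.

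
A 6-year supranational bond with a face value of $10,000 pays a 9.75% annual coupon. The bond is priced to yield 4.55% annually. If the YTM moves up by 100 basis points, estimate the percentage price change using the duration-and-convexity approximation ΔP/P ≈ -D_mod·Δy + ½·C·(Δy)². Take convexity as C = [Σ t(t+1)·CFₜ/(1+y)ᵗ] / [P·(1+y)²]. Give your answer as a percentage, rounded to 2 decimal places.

-4.59%

With y = 0.0455:
  t   CF        PV=CF/(1+0.0455)^t    t·PV        t(t+1)·PV
  1       975.00       932.5681       932.5681       1,865.1363
  2       975.00       891.9829     1,783.9659       5,351.8976
  3       975.00       853.1640     2,559.4919      10,237.9676
  4       975.00       816.0344     3,264.1376      16,320.6880
  5       975.00       780.5207     3,902.6035      23,415.6212
  6    10,975.00     8,403.5020    50,421.0118     352,947.0826
  Σ                 12,677.7721    62,863.7788     410,138.3933
P = 12,677.7721; D_Mac = 4.95858 yrs; D_mod = 4.74279 yrs; C = 29.59644.
Duration effect: -4.74279 × (+0.01) = -0.047428
Convexity effect: 0.5 × 29.59644 × (0.01)² = +0.0014798
ΔP/P ≈ -0.047428 + 0.0014798 = -0.045948 = -4.5948%.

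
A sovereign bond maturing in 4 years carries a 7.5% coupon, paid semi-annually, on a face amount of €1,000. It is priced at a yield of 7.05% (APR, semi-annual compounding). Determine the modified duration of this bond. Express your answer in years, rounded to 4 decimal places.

Periodic yield y = 0.03525. First find Macaulay duration:
  t   CF        PV=CF/(1+0.03525)^t    t·PV
  1        37.50        36.2231        36.2231
  2        37.50        34.9897        69.9795
  3        37.50        33.7984       101.3951
  4        37.50        32.6475       130.5901
  5        37.50        31.5359       157.6794
  6        37.50        30.4621       182.7726
  7        37.50        29.4249       205.9741
  8     1,037.50       786.3687     6,290.9492
  Σ                  1,015.4503     7,175.5632
P = 1,015.4503; Macaulay duration = 7,175.5632 / 1,015.4503 = 7.06639 half-year periods = 3.53319 years.
Modified duration = D_Mac / (1 + y) = 3.53319 / 1.03525 = 3.41289 years.

3.4129 years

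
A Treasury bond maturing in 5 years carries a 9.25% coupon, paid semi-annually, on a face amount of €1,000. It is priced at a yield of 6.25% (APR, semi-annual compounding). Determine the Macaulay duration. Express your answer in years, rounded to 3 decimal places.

Periodic yield y = 0.03125. Discount each cash flow and weight by its period:
  t   CF        PV=CF/(1+0.03125)^t    t·PV
  1        46.25        44.8485        44.8485
  2        46.25        43.4894        86.9789
  3        46.25        42.1716       126.5147
  4        46.25        40.8937       163.5746
  5        46.25        39.6544       198.2722
  6        46.25        38.4528       230.7168
  7        46.25        37.2876       261.0129
  8        46.25        36.1576       289.2611
  9        46.25        35.0620       315.5576
  10    1,046.25       769.1231     7,691.2310
  Σ                  1,127.1407     9,407.9684
Price P = Σ PV = 1,127.1407.
Macaulay duration = Σ(t·PV) / P = 9,407.9684 / 1,127.1407 = 8.34676 half-year periods.
In years: 8.34676 / 2 = 4.17338 years.

4.173 years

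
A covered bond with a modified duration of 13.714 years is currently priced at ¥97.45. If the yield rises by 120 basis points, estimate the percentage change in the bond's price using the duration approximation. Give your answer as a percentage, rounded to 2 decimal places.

Duration approximation: ΔP/P ≈ -D_mod · Δy = -13.714 × (+0.012) = -0.164568.
As a percentage: -16.4568%.

-16.46%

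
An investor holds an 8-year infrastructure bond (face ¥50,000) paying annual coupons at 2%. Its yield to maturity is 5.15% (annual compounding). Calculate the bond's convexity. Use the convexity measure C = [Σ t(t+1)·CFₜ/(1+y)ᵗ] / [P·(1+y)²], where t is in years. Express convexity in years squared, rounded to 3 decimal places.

With y = 0.0515:
  t   CF        PV=CF/(1+0.0515)^t    t·PV        t(t+1)·PV
  1     1,000.00       951.0223       951.0223       1,902.0447
  2     1,000.00       904.4435     1,808.8870       5,426.6611
  3     1,000.00       860.1460     2,580.4380      10,321.7519
  4     1,000.00       818.0181     3,272.0722      16,360.3612
  5     1,000.00       777.9535     3,889.7673      23,338.6037
  6     1,000.00       739.8511     4,439.1067      31,073.7472
  7     1,000.00       703.6150     4,925.3047      39,402.4374
  8    51,000.00    34,126.8309   273,014.6468   2,457,131.8214
  Σ                 39,881.8803   294,881.2451   2,584,957.4286
P = 39,881.8803.
Convexity = Σ t(t+1)·PV / [P·(1+y)²] = 2,584,957.4286 / (39,881.8803 × 1.105652) = 58.62181.

58.622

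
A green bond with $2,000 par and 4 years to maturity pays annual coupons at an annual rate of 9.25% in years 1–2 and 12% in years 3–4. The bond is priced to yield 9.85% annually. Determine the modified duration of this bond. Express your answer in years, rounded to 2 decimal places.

Periodic yield y = 0.0985. First find Macaulay duration:
  t   CF        PV=CF/(1+0.0985)^t    t·PV
  1       185.00       168.4115       168.4115
  2       185.00       153.3104       306.6208
  3       240.00       181.0552       543.1657
  4     2,240.00     1,538.3238     6,153.2954
  Σ                  2,041.1009     7,171.4933
P = 2,041.1009; Macaulay duration = 7,171.4933 / 2,041.1009 = 3.51354 years.
Modified duration = D_Mac / (1 + y) = 3.51354 / 1.0985 = 3.19849 years.

3.20 years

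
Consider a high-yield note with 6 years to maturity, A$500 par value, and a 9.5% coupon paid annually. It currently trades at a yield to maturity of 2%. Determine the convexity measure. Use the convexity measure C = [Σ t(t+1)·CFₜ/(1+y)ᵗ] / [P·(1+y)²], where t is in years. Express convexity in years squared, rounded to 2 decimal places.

With y = 0.02:
  t   CF        PV=CF/(1+0.02)^t    t·PV        t(t+1)·PV
  1        47.50        46.5686        46.5686          93.1373
  2        47.50        45.6555        91.3110         273.9331
  3        47.50        44.7603       134.2809         537.1237
  4        47.50        43.8827       175.5306         877.6532
  5        47.50        43.0222       215.1111       1,290.6664
  6       547.50       486.1643     2,916.9860      20,418.9019
  Σ                    710.0537     3,579.7883      23,491.4156
P = 710.0537.
Convexity = Σ t(t+1)·PV / [P·(1+y)²] = 23,491.4156 / (710.0537 × 1.040400) = 31.79931.

31.80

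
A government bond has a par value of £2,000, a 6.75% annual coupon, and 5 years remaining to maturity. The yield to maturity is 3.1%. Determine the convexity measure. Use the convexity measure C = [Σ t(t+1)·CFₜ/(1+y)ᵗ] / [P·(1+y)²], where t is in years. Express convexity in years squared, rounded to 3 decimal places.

24.140

With y = 0.031:
  t   CF        PV=CF/(1+0.031)^t    t·PV        t(t+1)·PV
  1       135.00       130.9408       130.9408         261.8817
  2       135.00       127.0037       254.0074         762.0223
  3       135.00       123.1850       369.5550       1,478.2198
  4       135.00       119.4811       477.9243       2,389.6214
  5     2,135.00     1,832.7556     9,163.7780      54,982.6677
  Σ                  2,333.3662    10,396.2055      59,874.4129
P = 2,333.3662.
Convexity = Σ t(t+1)·PV / [P·(1+y)²] = 59,874.4129 / (2,333.3662 × 1.062961) = 24.14021.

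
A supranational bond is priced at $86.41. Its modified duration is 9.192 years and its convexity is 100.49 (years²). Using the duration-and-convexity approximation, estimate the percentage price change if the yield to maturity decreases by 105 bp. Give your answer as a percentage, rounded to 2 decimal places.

+10.21%

Duration effect: -D_mod·Δy = -9.192 × (-0.0105) = +0.096516
Convexity effect: ½·C·(Δy)² = 0.5 × 100.49 × (-0.0105)² = +0.00553951125
ΔP/P ≈ +0.096516 + 0.00553951125 = +0.10205551125
= +10.205551125%.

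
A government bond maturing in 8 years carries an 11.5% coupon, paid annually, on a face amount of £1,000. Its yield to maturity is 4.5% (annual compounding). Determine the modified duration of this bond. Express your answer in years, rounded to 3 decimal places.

Periodic yield y = 0.045. First find Macaulay duration:
  t   CF        PV=CF/(1+0.045)^t    t·PV
  1       115.00       110.0478       110.0478
  2       115.00       105.3089       210.6179
  3       115.00       100.7741       302.3223
  4       115.00        96.4346       385.7382
  5       115.00        92.2819       461.4094
  6       115.00        88.3080       529.8481
  7       115.00        84.5053       591.5369
  8     1,115.00       784.0514     6,272.4113
  Σ                  1,461.7120     8,863.9319
P = 1,461.7120; Macaulay duration = 8,863.9319 / 1,461.7120 = 6.06408 years.
Modified duration = D_Mac / (1 + y) = 6.06408 / 1.045 = 5.80294 years.

5.803 years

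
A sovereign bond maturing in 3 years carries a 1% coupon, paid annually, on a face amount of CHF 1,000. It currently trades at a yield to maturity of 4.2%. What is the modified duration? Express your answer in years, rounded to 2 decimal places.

Periodic yield y = 0.042. First find Macaulay duration:
  t   CF        PV=CF/(1+0.042)^t    t·PV
  1        10.00         9.5969         9.5969
  2        10.00         9.2101        18.4202
  3     1,010.00       892.7261     2,678.1782
  Σ                    911.5331     2,706.1953
P = 911.5331; Macaulay duration = 2,706.1953 / 911.5331 = 2.96884 years.
Modified duration = D_Mac / (1 + y) = 2.96884 / 1.042 = 2.84917 years.

2.85 years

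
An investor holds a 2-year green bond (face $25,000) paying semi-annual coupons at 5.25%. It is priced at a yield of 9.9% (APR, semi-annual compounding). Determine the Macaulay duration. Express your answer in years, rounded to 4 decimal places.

Periodic yield y = 0.0495. Discount each cash flow and weight by its period:
  t   CF        PV=CF/(1+0.0495)^t    t·PV
  1       656.25       625.2978       625.2978
  2       656.25       595.8054     1,191.6108
  3       656.25       567.7040     1,703.1121
  4    25,656.25    21,147.7130    84,590.8519
  Σ                 22,936.5202    88,110.8725
Price P = Σ PV = 22,936.5202.
Macaulay duration = Σ(t·PV) / P = 88,110.8725 / 22,936.5202 = 3.84151 half-year periods.
In years: 3.84151 / 2 = 1.92076 years.

1.9208 years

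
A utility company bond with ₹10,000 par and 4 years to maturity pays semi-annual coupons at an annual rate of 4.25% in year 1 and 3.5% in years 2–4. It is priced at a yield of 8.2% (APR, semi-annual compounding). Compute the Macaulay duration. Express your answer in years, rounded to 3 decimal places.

Periodic yield y = 0.041. Discount each cash flow and weight by its period:
  t   CF        PV=CF/(1+0.041)^t    t·PV
  1       212.50       204.1306       204.1306
  2       212.50       196.0909       392.1818
  3       175.00       155.1265       465.3794
  4       175.00       149.0168       596.0671
  5       175.00       143.1477       715.7385
  6       175.00       137.5098       825.0588
  7       175.00       132.0940       924.6577
  8    10,175.00     7,377.8289    59,022.6315
  Σ                  8,494.9452    63,145.8455
Price P = Σ PV = 8,494.9452.
Macaulay duration = Σ(t·PV) / P = 63,145.8455 / 8,494.9452 = 7.43334 half-year periods.
In years: 7.43334 / 2 = 3.71667 years.

3.717 years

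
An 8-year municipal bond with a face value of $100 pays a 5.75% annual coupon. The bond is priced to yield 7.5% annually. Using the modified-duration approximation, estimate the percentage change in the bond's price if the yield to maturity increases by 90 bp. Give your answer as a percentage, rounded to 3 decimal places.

-5.479%

Periodic yield y = 0.075. Modified duration first:
  t   CF        PV=CF/(1+0.075)^t    t·PV
  1         5.75         5.3488         5.3488
  2         5.75         4.9757         9.9513
  3         5.75         4.6285        13.8856
  4         5.75         4.3056        17.2224
  5         5.75         4.0052        20.0261
  6         5.75         3.7258        22.3547
  7         5.75         3.4658        24.2609
  8       105.75        59.2943       474.3541
  Σ                     89.7497       587.4039
P = 89.7497; D_Mac = 6.54491 yrs; D_mod = 6.54491/(1+0.075) = 6.08829 yrs.
ΔP/P ≈ -D_mod · Δy = -6.08829 × (+0.009) = -0.054795 = -5.4795%.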